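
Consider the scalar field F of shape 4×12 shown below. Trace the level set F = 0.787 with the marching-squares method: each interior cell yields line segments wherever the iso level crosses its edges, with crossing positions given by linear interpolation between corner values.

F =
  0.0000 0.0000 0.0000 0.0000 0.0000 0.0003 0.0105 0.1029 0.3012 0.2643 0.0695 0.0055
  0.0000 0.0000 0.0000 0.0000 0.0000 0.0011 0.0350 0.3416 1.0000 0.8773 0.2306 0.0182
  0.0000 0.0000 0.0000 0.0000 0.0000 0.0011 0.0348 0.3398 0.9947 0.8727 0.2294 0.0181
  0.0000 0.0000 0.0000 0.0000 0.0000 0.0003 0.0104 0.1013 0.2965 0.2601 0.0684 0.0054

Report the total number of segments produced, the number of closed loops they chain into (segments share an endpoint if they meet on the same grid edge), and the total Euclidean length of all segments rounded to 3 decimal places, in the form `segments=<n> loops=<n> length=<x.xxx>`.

segments=8 loops=1 length=5.300

cell (0,7): code 0100 → (0.695,8.000)–(1.000,7.676)
cell (0,8): code 1100 → (0.853,9.000)–(0.695,8.000)
cell (0,9): code 1000 → (1.000,9.140)–(0.853,9.000)
cell (1,7): code 0110 → (1.000,7.676)–(2.000,7.683)
cell (1,9): code 1001 → (2.000,9.133)–(1.000,9.140)
cell (2,7): code 0010 → (2.000,7.683)–(2.297,8.000)
cell (2,8): code 0011 → (2.297,8.000)–(2.140,9.000)
cell (2,9): code 0001 → (2.140,9.000)–(2.000,9.133)
total: 8 segments, chained into 1 closed loop(s), length Σ = 5.300172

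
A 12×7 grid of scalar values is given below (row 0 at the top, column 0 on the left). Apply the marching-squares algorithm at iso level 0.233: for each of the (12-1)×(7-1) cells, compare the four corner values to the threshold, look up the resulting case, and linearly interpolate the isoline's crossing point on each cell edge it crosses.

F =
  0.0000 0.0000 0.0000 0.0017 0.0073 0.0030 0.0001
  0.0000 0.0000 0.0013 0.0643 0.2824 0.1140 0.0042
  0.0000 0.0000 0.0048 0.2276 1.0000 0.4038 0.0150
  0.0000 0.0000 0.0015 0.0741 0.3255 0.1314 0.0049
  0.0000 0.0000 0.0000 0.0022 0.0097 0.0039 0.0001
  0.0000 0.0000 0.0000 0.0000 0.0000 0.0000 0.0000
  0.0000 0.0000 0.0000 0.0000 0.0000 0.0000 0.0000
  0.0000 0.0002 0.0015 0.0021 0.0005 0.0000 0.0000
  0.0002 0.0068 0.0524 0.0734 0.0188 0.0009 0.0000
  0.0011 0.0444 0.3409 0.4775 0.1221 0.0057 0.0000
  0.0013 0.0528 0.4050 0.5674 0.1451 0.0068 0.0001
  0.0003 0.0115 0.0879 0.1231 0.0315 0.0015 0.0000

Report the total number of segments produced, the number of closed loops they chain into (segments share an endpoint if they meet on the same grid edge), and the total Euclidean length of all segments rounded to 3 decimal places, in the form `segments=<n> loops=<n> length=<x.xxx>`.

cell (0,3): code 0100 → (0.820,4.000)–(1.000,3.773)
cell (0,4): code 1000 → (1.000,4.293)–(0.820,4.000)
cell (1,3): code 0110 → (1.000,3.773)–(2.000,3.007)
cell (1,4): code 1101 → (1.411,5.000)–(1.000,4.293)
cell (1,5): code 1000 → (2.000,5.439)–(1.411,5.000)
cell (2,3): code 0110 → (2.000,3.007)–(3.000,3.632)
cell (2,4): code 1011 → (3.000,4.477)–(2.627,5.000)
cell (2,5): code 0001 → (2.627,5.000)–(2.000,5.439)
cell (3,3): code 0010 → (3.000,3.632)–(3.293,4.000)
cell (3,4): code 0001 → (3.293,4.000)–(3.000,4.477)
cell (8,1): code 0100 → (8.626,2.000)–(9.000,1.636)
cell (8,2): code 1100 → (8.395,3.000)–(8.626,2.000)
cell (8,3): code 1000 → (9.000,3.688)–(8.395,3.000)
cell (9,1): code 0110 → (9.000,1.636)–(10.000,1.512)
cell (9,3): code 1001 → (10.000,3.792)–(9.000,3.688)
cell (10,1): code 0010 → (10.000,1.512)–(10.542,2.000)
cell (10,2): code 0011 → (10.542,2.000)–(10.753,3.000)
cell (10,3): code 0001 → (10.753,3.000)–(10.000,3.792)
total: 18 segments, chained into 2 closed loop(s), length Σ = 14.384277

segments=18 loops=2 length=14.384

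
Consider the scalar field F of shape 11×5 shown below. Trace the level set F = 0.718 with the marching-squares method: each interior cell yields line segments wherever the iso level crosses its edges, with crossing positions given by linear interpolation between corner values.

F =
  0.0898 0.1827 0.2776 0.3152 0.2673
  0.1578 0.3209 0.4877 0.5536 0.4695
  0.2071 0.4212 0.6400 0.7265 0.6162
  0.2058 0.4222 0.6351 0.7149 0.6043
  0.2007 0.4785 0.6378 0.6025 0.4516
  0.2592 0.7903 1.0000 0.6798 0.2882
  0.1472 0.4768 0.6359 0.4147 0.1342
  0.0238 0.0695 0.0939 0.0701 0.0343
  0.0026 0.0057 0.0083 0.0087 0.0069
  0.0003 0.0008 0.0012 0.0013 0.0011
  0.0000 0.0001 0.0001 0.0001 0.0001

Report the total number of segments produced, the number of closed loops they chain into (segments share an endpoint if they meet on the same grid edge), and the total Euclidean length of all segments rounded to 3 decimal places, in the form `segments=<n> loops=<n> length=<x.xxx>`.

cell (1,2): code 0100 → (1.951,3.000)–(2.000,2.902)
cell (1,3): code 1000 → (2.000,3.077)–(1.951,3.000)
cell (2,2): code 0010 → (2.000,2.902)–(2.733,3.000)
cell (2,3): code 0001 → (2.733,3.000)–(2.000,3.077)
cell (4,0): code 0100 → (4.768,1.000)–(5.000,0.864)
cell (4,1): code 1100 → (4.221,2.000)–(4.768,1.000)
cell (4,2): code 1000 → (5.000,2.881)–(4.221,2.000)
cell (5,0): code 0010 → (5.000,0.864)–(5.231,1.000)
cell (5,1): code 0011 → (5.231,1.000)–(5.775,2.000)
cell (5,2): code 0001 → (5.775,2.000)–(5.000,2.881)
total: 10 segments, chained into 2 closed loop(s), length Σ = 6.840438

segments=10 loops=2 length=6.840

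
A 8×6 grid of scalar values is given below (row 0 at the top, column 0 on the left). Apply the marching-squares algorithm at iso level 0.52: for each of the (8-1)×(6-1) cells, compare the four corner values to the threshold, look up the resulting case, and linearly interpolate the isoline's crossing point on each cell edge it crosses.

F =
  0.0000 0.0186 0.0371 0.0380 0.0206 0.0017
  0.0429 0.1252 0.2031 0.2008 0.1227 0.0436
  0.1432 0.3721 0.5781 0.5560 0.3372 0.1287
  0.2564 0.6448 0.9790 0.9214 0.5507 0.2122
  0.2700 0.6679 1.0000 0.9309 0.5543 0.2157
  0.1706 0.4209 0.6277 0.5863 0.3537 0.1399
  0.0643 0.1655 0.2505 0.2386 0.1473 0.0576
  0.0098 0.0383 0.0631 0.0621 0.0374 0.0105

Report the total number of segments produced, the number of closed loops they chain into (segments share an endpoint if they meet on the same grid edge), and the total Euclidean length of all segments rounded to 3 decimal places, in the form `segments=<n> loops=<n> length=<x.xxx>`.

segments=16 loops=1 length=10.908

cell (1,1): code 0100 → (1.845,2.000)–(2.000,1.718)
cell (1,2): code 1100 → (1.899,3.000)–(1.845,2.000)
cell (1,3): code 1000 → (2.000,3.165)–(1.899,3.000)
cell (2,0): code 0100 → (2.542,1.000)–(3.000,0.679)
cell (2,1): code 1110 → (2.000,1.718)–(2.542,1.000)
cell (2,3): code 1101 → (2.856,4.000)–(2.000,3.165)
cell (2,4): code 1000 → (3.000,4.091)–(2.856,4.000)
cell (3,0): code 0110 → (3.000,0.679)–(4.000,0.628)
cell (3,4): code 1001 → (4.000,4.101)–(3.000,4.091)
cell (4,0): code 0010 → (4.000,0.628)–(4.599,1.000)
cell (4,1): code 0111 → (4.599,1.000)–(5.000,1.479)
cell (4,3): code 1011 → (5.000,3.285)–(4.171,4.000)
cell (4,4): code 0001 → (4.171,4.000)–(4.000,4.101)
cell (5,1): code 0010 → (5.000,1.479)–(5.286,2.000)
cell (5,2): code 0011 → (5.286,2.000)–(5.191,3.000)
cell (5,3): code 0001 → (5.191,3.000)–(5.000,3.285)
total: 16 segments, chained into 1 closed loop(s), length Σ = 10.907642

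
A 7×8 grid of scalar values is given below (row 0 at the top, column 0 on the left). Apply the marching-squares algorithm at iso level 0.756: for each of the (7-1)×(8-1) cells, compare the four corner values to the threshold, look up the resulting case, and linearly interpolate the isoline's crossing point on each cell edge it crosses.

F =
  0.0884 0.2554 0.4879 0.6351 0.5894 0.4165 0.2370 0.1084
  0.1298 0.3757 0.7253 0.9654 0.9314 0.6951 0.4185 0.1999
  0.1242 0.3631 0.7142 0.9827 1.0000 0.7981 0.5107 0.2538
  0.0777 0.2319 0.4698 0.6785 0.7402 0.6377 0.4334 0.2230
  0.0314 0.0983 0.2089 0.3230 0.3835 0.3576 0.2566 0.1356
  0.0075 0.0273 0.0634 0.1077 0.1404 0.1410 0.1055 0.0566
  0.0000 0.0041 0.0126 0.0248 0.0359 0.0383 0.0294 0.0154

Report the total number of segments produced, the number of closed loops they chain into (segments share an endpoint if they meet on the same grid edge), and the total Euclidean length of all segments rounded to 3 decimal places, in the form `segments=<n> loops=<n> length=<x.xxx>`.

segments=10 loops=1 length=8.720

cell (0,2): code 0100 → (0.366,3.000)–(1.000,2.128)
cell (0,3): code 1100 → (0.487,4.000)–(0.366,3.000)
cell (0,4): code 1000 → (1.000,4.742)–(0.487,4.000)
cell (1,2): code 0110 → (1.000,2.128)–(2.000,2.156)
cell (1,4): code 1101 → (1.591,5.000)–(1.000,4.742)
cell (1,5): code 1000 → (2.000,5.146)–(1.591,5.000)
cell (2,2): code 0010 → (2.000,2.156)–(2.745,3.000)
cell (2,3): code 0011 → (2.745,3.000)–(2.939,4.000)
cell (2,4): code 0011 → (2.939,4.000)–(2.262,5.000)
cell (2,5): code 0001 → (2.262,5.000)–(2.000,5.146)
total: 10 segments, chained into 1 closed loop(s), length Σ = 8.720145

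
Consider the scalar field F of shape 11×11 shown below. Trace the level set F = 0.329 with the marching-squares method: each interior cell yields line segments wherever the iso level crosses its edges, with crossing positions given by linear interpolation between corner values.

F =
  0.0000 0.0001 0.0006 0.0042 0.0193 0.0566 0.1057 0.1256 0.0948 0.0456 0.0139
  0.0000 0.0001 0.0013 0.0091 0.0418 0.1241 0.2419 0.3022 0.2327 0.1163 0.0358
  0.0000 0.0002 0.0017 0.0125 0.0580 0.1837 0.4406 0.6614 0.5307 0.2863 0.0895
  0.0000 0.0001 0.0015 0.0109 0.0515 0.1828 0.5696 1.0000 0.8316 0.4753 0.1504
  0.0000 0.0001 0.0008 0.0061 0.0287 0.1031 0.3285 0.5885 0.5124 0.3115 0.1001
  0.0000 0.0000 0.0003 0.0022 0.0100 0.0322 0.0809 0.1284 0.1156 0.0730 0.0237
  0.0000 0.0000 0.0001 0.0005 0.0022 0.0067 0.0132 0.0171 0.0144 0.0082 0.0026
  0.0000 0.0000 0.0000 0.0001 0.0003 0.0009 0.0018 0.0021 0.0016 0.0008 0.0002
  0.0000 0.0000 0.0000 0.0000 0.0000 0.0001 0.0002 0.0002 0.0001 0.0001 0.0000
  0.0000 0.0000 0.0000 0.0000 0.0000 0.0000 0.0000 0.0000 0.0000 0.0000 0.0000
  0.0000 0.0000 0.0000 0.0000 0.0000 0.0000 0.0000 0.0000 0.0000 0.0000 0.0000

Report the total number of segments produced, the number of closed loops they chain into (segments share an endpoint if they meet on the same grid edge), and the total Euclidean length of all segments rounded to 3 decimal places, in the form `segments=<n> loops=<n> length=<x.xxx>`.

segments=14 loops=1 length=11.562

cell (1,5): code 0100 → (1.438,6.000)–(2.000,5.566)
cell (1,6): code 1100 → (1.075,7.000)–(1.438,6.000)
cell (1,7): code 1100 → (1.323,8.000)–(1.075,7.000)
cell (1,8): code 1000 → (2.000,8.825)–(1.323,8.000)
cell (2,5): code 0110 → (2.000,5.566)–(3.000,5.378)
cell (2,8): code 1101 → (2.226,9.000)–(2.000,8.825)
cell (2,9): code 1000 → (3.000,9.450)–(2.226,9.000)
cell (3,5): code 0010 → (3.000,5.378)–(3.998,6.000)
cell (3,6): code 0111 → (3.998,6.000)–(4.000,6.002)
cell (3,8): code 1011 → (4.000,8.913)–(3.893,9.000)
cell (3,9): code 0001 → (3.893,9.000)–(3.000,9.450)
cell (4,6): code 0010 → (4.000,6.002)–(4.564,7.000)
cell (4,7): code 0011 → (4.564,7.000)–(4.462,8.000)
cell (4,8): code 0001 → (4.462,8.000)–(4.000,8.913)
total: 14 segments, chained into 1 closed loop(s), length Σ = 11.562129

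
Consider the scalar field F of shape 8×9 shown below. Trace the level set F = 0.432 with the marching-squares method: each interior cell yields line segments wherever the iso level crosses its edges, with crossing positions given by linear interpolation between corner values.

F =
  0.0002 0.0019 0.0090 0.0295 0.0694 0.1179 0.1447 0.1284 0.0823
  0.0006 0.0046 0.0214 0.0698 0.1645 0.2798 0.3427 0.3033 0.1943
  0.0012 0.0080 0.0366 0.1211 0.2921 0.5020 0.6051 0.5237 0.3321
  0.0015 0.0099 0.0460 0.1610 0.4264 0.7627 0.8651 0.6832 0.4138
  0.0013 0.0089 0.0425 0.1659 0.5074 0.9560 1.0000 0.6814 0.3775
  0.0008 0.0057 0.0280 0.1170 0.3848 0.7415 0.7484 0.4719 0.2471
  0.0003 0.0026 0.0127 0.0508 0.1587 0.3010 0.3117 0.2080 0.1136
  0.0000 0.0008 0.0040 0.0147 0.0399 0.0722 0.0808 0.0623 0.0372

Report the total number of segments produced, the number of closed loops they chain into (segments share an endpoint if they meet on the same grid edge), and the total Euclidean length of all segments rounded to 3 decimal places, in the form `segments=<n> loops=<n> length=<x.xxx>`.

segments=16 loops=1 length=13.257

cell (1,4): code 0100 → (1.685,5.000)–(2.000,4.667)
cell (1,5): code 1100 → (1.340,6.000)–(1.685,5.000)
cell (1,6): code 1100 → (1.584,7.000)–(1.340,6.000)
cell (1,7): code 1000 → (2.000,7.479)–(1.584,7.000)
cell (2,4): code 0110 → (2.000,4.667)–(3.000,4.017)
cell (2,7): code 1001 → (3.000,7.932)–(2.000,7.479)
cell (3,3): code 0100 → (3.069,4.000)–(4.000,3.779)
cell (3,4): code 1110 → (3.000,4.017)–(3.069,4.000)
cell (3,7): code 1001 → (4.000,7.821)–(3.000,7.932)
cell (4,3): code 0010 → (4.000,3.779)–(4.615,4.000)
cell (4,4): code 0111 → (4.615,4.000)–(5.000,4.132)
cell (4,7): code 1001 → (5.000,7.177)–(4.000,7.821)
cell (5,4): code 0010 → (5.000,4.132)–(5.703,5.000)
cell (5,5): code 0011 → (5.703,5.000)–(5.725,6.000)
cell (5,6): code 0011 → (5.725,6.000)–(5.151,7.000)
cell (5,7): code 0001 → (5.151,7.000)–(5.000,7.177)
total: 16 segments, chained into 1 closed loop(s), length Σ = 13.256795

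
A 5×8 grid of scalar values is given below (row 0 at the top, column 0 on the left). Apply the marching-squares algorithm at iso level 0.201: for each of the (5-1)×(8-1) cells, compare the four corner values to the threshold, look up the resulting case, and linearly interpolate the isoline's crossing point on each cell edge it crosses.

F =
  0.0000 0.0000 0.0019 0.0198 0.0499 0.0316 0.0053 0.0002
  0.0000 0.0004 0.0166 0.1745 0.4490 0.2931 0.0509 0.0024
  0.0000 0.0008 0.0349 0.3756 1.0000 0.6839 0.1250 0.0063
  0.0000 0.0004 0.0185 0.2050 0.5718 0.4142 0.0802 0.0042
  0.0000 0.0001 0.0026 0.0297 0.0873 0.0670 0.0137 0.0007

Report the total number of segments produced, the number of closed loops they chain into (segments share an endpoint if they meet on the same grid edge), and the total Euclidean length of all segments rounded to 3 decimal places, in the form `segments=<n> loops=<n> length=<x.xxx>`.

cell (0,3): code 0100 → (0.379,4.000)–(1.000,3.097)
cell (0,4): code 1100 → (0.648,5.000)–(0.379,4.000)
cell (0,5): code 1000 → (1.000,5.380)–(0.648,5.000)
cell (1,2): code 0100 → (1.132,3.000)–(2.000,2.488)
cell (1,3): code 1110 → (1.000,3.097)–(1.132,3.000)
cell (1,5): code 1001 → (2.000,5.864)–(1.000,5.380)
cell (2,2): code 0110 → (2.000,2.488)–(3.000,2.979)
cell (2,5): code 1001 → (3.000,5.638)–(2.000,5.864)
cell (3,2): code 0010 → (3.000,2.979)–(3.023,3.000)
cell (3,3): code 0011 → (3.023,3.000)–(3.765,4.000)
cell (3,4): code 0011 → (3.765,4.000)–(3.614,5.000)
cell (3,5): code 0001 → (3.614,5.000)–(3.000,5.638)
total: 12 segments, chained into 1 closed loop(s), length Σ = 10.245991

segments=12 loops=1 length=10.246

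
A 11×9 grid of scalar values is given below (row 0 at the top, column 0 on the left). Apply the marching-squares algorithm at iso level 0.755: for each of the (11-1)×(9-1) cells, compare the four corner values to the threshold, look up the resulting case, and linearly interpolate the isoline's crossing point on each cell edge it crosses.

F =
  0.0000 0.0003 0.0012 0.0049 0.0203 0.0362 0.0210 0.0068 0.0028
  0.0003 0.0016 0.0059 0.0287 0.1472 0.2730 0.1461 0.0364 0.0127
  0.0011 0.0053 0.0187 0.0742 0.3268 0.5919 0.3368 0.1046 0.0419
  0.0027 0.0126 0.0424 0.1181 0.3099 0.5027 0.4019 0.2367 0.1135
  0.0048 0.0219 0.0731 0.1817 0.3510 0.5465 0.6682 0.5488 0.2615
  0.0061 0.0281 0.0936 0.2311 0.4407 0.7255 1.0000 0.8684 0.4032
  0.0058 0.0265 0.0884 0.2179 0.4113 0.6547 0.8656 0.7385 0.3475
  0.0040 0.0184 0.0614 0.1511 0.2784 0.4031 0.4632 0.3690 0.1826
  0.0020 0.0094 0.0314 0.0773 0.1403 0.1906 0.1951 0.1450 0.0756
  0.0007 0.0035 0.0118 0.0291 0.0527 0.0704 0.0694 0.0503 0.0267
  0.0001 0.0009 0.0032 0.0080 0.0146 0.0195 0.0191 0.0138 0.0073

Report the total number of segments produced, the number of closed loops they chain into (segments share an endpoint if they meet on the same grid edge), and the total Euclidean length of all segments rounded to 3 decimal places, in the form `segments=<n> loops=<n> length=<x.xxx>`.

segments=8 loops=1 length=6.318

cell (4,5): code 0100 → (4.262,6.000)–(5.000,5.107)
cell (4,6): code 1100 → (4.645,7.000)–(4.262,6.000)
cell (4,7): code 1000 → (5.000,7.244)–(4.645,7.000)
cell (5,5): code 0110 → (5.000,5.107)–(6.000,5.476)
cell (5,6): code 1011 → (6.000,6.870)–(5.873,7.000)
cell (5,7): code 0001 → (5.873,7.000)–(5.000,7.244)
cell (6,5): code 0010 → (6.000,5.476)–(6.275,6.000)
cell (6,6): code 0001 → (6.275,6.000)–(6.000,6.870)
total: 8 segments, chained into 1 closed loop(s), length Σ = 6.318143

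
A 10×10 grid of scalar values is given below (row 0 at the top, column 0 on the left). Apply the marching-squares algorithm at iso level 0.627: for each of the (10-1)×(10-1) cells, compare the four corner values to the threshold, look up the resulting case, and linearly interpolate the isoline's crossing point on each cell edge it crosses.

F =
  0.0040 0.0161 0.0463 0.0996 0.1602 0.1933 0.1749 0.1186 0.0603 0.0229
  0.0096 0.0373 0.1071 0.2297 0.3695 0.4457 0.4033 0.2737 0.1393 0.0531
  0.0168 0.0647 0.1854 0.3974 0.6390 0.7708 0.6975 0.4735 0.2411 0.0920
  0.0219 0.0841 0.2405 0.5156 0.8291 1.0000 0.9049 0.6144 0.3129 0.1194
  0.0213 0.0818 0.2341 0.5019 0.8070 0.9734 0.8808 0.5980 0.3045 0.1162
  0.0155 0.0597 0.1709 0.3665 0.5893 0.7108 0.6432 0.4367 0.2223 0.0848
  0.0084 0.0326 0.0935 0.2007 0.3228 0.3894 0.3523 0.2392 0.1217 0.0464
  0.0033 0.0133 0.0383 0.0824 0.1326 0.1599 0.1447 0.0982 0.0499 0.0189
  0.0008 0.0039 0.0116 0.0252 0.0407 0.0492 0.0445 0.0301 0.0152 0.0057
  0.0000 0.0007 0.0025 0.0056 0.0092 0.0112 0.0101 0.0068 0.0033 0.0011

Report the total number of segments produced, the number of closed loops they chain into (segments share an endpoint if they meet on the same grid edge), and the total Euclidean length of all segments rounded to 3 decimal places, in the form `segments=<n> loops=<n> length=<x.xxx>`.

segments=14 loops=1 length=11.432

cell (1,3): code 0100 → (1.955,4.000)–(2.000,3.950)
cell (1,4): code 1100 → (1.558,5.000)–(1.955,4.000)
cell (1,5): code 1100 → (1.760,6.000)–(1.558,5.000)
cell (1,6): code 1000 → (2.000,6.315)–(1.760,6.000)
cell (2,3): code 0110 → (2.000,3.950)–(3.000,3.355)
cell (2,6): code 1001 → (3.000,6.957)–(2.000,6.315)
cell (3,3): code 0110 → (3.000,3.355)–(4.000,3.410)
cell (3,6): code 1001 → (4.000,6.897)–(3.000,6.957)
cell (4,3): code 0010 → (4.000,3.410)–(4.827,4.000)
cell (4,4): code 0111 → (4.827,4.000)–(5.000,4.310)
cell (4,6): code 1001 → (5.000,6.078)–(4.000,6.897)
cell (5,4): code 0010 → (5.000,4.310)–(5.261,5.000)
cell (5,5): code 0011 → (5.261,5.000)–(5.056,6.000)
cell (5,6): code 0001 → (5.056,6.000)–(5.000,6.078)
total: 14 segments, chained into 1 closed loop(s), length Σ = 11.432000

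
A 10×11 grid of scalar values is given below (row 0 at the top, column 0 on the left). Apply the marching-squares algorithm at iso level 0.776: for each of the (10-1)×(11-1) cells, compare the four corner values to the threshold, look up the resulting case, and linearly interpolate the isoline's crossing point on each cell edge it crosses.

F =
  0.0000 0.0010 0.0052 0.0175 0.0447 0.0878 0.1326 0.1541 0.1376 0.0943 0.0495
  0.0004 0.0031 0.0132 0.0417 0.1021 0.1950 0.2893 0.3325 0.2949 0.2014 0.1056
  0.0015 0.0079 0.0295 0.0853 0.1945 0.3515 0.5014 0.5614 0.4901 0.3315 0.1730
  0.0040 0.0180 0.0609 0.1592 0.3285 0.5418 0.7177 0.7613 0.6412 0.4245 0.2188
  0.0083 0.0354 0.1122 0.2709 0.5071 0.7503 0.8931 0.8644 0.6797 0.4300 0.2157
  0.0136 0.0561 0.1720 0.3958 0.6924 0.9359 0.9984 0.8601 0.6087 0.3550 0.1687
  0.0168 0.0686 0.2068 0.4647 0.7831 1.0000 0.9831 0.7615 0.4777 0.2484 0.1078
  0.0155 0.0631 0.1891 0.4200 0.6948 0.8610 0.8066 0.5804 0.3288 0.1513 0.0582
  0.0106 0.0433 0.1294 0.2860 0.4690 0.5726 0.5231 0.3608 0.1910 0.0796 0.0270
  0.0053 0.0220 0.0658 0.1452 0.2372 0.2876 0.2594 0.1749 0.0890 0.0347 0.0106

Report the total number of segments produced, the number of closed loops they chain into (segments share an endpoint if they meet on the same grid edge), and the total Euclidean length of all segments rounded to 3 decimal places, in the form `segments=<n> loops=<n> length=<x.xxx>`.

segments=16 loops=1 length=11.706

cell (3,5): code 0100 → (3.332,6.000)–(4.000,5.180)
cell (3,6): code 1100 → (3.143,7.000)–(3.332,6.000)
cell (3,7): code 1000 → (4.000,7.479)–(3.143,7.000)
cell (4,4): code 0100 → (4.138,5.000)–(5.000,4.343)
cell (4,5): code 1110 → (4.000,5.180)–(4.138,5.000)
cell (4,7): code 1001 → (5.000,7.335)–(4.000,7.479)
cell (5,3): code 0100 → (5.922,4.000)–(6.000,3.978)
cell (5,4): code 1110 → (5.000,4.343)–(5.922,4.000)
cell (5,6): code 1011 → (6.000,6.935)–(5.853,7.000)
cell (5,7): code 0001 → (5.853,7.000)–(5.000,7.335)
cell (6,3): code 0010 → (6.000,3.978)–(6.080,4.000)
cell (6,4): code 0111 → (6.080,4.000)–(7.000,4.489)
cell (6,6): code 1001 → (7.000,6.135)–(6.000,6.935)
cell (7,4): code 0010 → (7.000,4.489)–(7.295,5.000)
cell (7,5): code 0011 → (7.295,5.000)–(7.108,6.000)
cell (7,6): code 0001 → (7.108,6.000)–(7.000,6.135)
total: 16 segments, chained into 1 closed loop(s), length Σ = 11.705621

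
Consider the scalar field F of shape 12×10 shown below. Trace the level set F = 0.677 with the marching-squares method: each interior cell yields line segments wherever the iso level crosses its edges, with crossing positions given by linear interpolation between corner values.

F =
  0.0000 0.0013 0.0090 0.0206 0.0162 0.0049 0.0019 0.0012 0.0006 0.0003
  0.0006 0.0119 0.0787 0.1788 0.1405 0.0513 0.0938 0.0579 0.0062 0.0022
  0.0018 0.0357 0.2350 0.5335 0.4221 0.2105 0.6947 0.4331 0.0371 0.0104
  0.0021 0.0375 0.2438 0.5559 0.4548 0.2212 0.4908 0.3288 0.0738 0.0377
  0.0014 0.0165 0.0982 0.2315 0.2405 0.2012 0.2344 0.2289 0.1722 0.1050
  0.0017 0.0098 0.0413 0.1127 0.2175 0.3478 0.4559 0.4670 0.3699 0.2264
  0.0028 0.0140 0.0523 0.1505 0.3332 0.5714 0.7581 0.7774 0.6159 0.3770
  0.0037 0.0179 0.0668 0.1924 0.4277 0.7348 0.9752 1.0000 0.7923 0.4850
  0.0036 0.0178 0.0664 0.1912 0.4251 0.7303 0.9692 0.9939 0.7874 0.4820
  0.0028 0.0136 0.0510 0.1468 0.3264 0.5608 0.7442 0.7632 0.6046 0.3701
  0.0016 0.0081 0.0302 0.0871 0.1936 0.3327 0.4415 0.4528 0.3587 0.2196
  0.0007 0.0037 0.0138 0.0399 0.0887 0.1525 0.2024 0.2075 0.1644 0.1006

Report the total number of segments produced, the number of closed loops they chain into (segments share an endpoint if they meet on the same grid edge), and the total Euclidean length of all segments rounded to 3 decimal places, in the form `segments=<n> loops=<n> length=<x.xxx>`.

cell (1,5): code 0100 → (1.971,6.000)–(2.000,5.963)
cell (1,6): code 1000 → (2.000,6.068)–(1.971,6.000)
cell (2,5): code 0010 → (2.000,5.963)–(2.087,6.000)
cell (2,6): code 0001 → (2.087,6.000)–(2.000,6.068)
cell (5,5): code 0100 → (5.732,6.000)–(6.000,5.566)
cell (5,6): code 1100 → (5.677,7.000)–(5.732,6.000)
cell (5,7): code 1000 → (6.000,7.622)–(5.677,7.000)
cell (6,4): code 0100 → (6.646,5.000)–(7.000,4.812)
cell (6,5): code 1110 → (6.000,5.566)–(6.646,5.000)
cell (6,7): code 1101 → (6.346,8.000)–(6.000,7.622)
cell (6,8): code 1000 → (7.000,8.375)–(6.346,8.000)
cell (7,4): code 0110 → (7.000,4.812)–(8.000,4.825)
cell (7,8): code 1001 → (8.000,8.361)–(7.000,8.375)
cell (8,4): code 0010 → (8.000,4.825)–(8.314,5.000)
cell (8,5): code 0111 → (8.314,5.000)–(9.000,5.634)
cell (8,7): code 1011 → (9.000,7.544)–(8.604,8.000)
cell (8,8): code 0001 → (8.604,8.000)–(8.000,8.361)
cell (9,5): code 0010 → (9.000,5.634)–(9.222,6.000)
cell (9,6): code 0011 → (9.222,6.000)–(9.278,7.000)
cell (9,7): code 0001 → (9.278,7.000)–(9.000,7.544)
total: 20 segments, chained into 2 closed loop(s), length Σ = 11.705910

segments=20 loops=2 length=11.706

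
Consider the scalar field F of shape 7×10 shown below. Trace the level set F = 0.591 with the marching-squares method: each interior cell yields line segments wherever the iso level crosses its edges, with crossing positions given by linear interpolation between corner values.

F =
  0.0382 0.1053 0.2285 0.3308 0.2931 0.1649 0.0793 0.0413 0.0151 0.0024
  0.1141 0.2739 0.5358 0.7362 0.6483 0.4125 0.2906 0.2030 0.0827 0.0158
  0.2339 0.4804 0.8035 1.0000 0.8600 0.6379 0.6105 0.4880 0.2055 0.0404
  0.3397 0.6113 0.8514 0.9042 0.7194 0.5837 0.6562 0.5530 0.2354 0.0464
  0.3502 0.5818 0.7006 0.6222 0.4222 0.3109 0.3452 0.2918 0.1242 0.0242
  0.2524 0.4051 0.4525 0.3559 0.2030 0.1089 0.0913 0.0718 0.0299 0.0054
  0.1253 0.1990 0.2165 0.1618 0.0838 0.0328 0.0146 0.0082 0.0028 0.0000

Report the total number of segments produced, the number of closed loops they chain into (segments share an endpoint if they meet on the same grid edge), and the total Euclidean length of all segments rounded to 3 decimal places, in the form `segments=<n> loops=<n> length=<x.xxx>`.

cell (0,2): code 0100 → (0.642,3.000)–(1.000,2.275)
cell (0,3): code 1100 → (0.839,4.000)–(0.642,3.000)
cell (0,4): code 1000 → (1.000,4.243)–(0.839,4.000)
cell (1,1): code 0100 → (1.206,2.000)–(2.000,1.342)
cell (1,2): code 1110 → (1.000,2.275)–(1.206,2.000)
cell (1,4): code 1101 → (1.792,5.000)–(1.000,4.243)
cell (1,5): code 1100 → (1.939,6.000)–(1.792,5.000)
cell (1,6): code 1000 → (2.000,6.159)–(1.939,6.000)
cell (2,0): code 0100 → (2.845,1.000)–(3.000,0.925)
cell (2,1): code 1110 → (2.000,1.342)–(2.845,1.000)
cell (2,4): code 1011 → (3.000,4.946)–(2.865,5.000)
cell (2,5): code 0111 → (2.865,5.000)–(3.000,5.101)
cell (2,6): code 1001 → (3.000,6.632)–(2.000,6.159)
cell (3,0): code 0010 → (3.000,0.925)–(3.688,1.000)
cell (3,1): code 0111 → (3.688,1.000)–(4.000,1.077)
cell (3,3): code 1011 → (4.000,3.156)–(3.432,4.000)
cell (3,4): code 0001 → (3.432,4.000)–(3.000,4.946)
cell (3,5): code 0010 → (3.000,5.101)–(3.210,6.000)
cell (3,6): code 0001 → (3.210,6.000)–(3.000,6.632)
cell (4,1): code 0010 → (4.000,1.077)–(4.442,2.000)
cell (4,2): code 0011 → (4.442,2.000)–(4.117,3.000)
cell (4,3): code 0001 → (4.117,3.000)–(4.000,3.156)
total: 22 segments, chained into 1 closed loop(s), length Σ = 15.203239

segments=22 loops=1 length=15.203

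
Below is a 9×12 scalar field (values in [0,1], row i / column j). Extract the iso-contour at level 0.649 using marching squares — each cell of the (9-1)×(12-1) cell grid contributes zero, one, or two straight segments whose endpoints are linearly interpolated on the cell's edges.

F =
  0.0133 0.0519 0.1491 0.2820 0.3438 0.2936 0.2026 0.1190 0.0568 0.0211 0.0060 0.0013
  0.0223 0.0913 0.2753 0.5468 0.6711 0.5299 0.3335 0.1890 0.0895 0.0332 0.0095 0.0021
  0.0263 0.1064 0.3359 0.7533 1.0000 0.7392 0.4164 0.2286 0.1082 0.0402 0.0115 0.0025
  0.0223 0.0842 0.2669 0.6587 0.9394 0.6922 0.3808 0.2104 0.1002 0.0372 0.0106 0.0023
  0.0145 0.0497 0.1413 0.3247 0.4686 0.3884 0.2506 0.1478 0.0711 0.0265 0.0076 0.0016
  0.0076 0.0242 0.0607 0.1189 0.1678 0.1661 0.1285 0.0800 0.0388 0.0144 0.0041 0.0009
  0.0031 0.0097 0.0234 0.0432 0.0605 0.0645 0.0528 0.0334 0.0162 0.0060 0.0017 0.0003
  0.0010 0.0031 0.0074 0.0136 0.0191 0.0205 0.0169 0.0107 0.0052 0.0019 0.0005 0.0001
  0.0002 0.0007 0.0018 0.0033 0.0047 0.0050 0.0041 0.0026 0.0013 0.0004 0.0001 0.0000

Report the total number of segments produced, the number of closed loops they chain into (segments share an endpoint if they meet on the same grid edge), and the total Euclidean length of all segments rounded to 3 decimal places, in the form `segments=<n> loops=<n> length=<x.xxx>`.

segments=12 loops=1 length=7.954

cell (0,3): code 0100 → (0.932,4.000)–(1.000,3.822)
cell (0,4): code 1000 → (1.000,4.157)–(0.932,4.000)
cell (1,2): code 0100 → (1.495,3.000)–(2.000,2.750)
cell (1,3): code 1110 → (1.000,3.822)–(1.495,3.000)
cell (1,4): code 1101 → (1.569,5.000)–(1.000,4.157)
cell (1,5): code 1000 → (2.000,5.279)–(1.569,5.000)
cell (2,2): code 0110 → (2.000,2.750)–(3.000,2.975)
cell (2,5): code 1001 → (3.000,5.139)–(2.000,5.279)
cell (3,2): code 0010 → (3.000,2.975)–(3.029,3.000)
cell (3,3): code 0011 → (3.029,3.000)–(3.617,4.000)
cell (3,4): code 0011 → (3.617,4.000)–(3.142,5.000)
cell (3,5): code 0001 → (3.142,5.000)–(3.000,5.139)
total: 12 segments, chained into 1 closed loop(s), length Σ = 7.953503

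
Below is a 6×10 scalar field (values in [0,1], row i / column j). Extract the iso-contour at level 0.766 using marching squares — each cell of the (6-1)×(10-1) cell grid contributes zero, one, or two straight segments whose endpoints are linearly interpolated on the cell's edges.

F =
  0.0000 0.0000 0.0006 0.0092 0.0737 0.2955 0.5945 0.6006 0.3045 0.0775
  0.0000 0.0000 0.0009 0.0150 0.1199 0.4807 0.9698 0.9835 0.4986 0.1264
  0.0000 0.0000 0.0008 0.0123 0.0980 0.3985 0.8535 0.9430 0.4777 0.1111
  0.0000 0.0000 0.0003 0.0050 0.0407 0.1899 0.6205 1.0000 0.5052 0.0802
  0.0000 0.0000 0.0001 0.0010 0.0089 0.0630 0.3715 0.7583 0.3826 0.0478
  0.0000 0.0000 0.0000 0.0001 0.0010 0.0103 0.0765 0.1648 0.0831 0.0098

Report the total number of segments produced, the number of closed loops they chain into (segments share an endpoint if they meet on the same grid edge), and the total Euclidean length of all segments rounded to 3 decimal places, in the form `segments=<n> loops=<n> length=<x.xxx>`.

cell (0,5): code 0100 → (0.457,6.000)–(1.000,5.583)
cell (0,6): code 1100 → (0.432,7.000)–(0.457,6.000)
cell (0,7): code 1000 → (1.000,7.449)–(0.432,7.000)
cell (1,5): code 0110 → (1.000,5.583)–(2.000,5.808)
cell (1,7): code 1001 → (2.000,7.380)–(1.000,7.449)
cell (2,5): code 0010 → (2.000,5.808)–(2.376,6.000)
cell (2,6): code 0111 → (2.376,6.000)–(3.000,6.383)
cell (2,7): code 1001 → (3.000,7.473)–(2.000,7.380)
cell (3,6): code 0010 → (3.000,6.383)–(3.968,7.000)
cell (3,7): code 0001 → (3.968,7.000)–(3.000,7.473)
total: 10 segments, chained into 1 closed loop(s), length Σ = 8.819999

segments=10 loops=1 length=8.820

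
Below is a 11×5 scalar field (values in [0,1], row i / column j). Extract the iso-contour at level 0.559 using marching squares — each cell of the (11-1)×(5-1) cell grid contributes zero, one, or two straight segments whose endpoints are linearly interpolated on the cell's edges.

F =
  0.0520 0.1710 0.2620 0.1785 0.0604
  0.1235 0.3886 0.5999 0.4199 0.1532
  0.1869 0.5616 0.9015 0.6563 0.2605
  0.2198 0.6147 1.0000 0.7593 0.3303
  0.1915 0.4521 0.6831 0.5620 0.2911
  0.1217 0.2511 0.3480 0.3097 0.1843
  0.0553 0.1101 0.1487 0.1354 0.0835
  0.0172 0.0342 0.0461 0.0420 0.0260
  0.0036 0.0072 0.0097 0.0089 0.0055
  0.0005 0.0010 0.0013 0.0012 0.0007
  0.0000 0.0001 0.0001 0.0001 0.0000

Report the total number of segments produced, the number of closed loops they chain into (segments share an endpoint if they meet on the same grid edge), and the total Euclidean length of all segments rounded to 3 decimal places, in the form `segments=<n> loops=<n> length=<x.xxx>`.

cell (0,1): code 0100 → (0.879,2.000)–(1.000,1.806)
cell (0,2): code 1000 → (1.000,2.227)–(0.879,2.000)
cell (1,0): code 0100 → (1.985,1.000)–(2.000,0.993)
cell (1,1): code 1110 → (1.000,1.806)–(1.985,1.000)
cell (1,2): code 1101 → (1.588,3.000)–(1.000,2.227)
cell (1,3): code 1000 → (2.000,3.246)–(1.588,3.000)
cell (2,0): code 0110 → (2.000,0.993)–(3.000,0.859)
cell (2,3): code 1001 → (3.000,3.467)–(2.000,3.246)
cell (3,0): code 0010 → (3.000,0.859)–(3.343,1.000)
cell (3,1): code 0111 → (3.343,1.000)–(4.000,1.463)
cell (3,3): code 1001 → (4.000,3.011)–(3.000,3.467)
cell (4,1): code 0010 → (4.000,1.463)–(4.370,2.000)
cell (4,2): code 0011 → (4.370,2.000)–(4.012,3.000)
cell (4,3): code 0001 → (4.012,3.000)–(4.000,3.011)
total: 14 segments, chained into 1 closed loop(s), length Σ = 9.263584

segments=14 loops=1 length=9.264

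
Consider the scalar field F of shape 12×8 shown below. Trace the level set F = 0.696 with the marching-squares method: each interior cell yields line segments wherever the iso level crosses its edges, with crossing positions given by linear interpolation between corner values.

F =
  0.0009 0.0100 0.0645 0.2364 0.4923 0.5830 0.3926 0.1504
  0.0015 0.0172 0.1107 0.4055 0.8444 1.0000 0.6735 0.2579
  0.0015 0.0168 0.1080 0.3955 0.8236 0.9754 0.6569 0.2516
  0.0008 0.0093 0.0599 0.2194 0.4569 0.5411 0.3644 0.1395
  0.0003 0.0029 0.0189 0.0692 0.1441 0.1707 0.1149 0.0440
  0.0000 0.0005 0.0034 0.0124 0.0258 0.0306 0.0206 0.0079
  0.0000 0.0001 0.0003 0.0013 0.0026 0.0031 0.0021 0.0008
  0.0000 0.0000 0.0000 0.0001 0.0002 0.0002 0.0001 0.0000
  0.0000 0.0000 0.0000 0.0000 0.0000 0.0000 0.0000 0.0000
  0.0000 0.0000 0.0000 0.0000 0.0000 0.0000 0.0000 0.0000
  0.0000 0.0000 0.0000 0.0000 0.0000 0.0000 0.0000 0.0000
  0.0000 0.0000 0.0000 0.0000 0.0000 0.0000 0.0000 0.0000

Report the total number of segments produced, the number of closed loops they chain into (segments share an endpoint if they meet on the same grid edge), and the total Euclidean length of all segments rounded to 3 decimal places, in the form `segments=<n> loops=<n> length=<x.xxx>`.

segments=8 loops=1 length=7.360

cell (0,3): code 0100 → (0.579,4.000)–(1.000,3.662)
cell (0,4): code 1100 → (0.271,5.000)–(0.579,4.000)
cell (0,5): code 1000 → (1.000,5.931)–(0.271,5.000)
cell (1,3): code 0110 → (1.000,3.662)–(2.000,3.702)
cell (1,5): code 1001 → (2.000,5.877)–(1.000,5.931)
cell (2,3): code 0010 → (2.000,3.702)–(2.348,4.000)
cell (2,4): code 0011 → (2.348,4.000)–(2.643,5.000)
cell (2,5): code 0001 → (2.643,5.000)–(2.000,5.877)
total: 8 segments, chained into 1 closed loop(s), length Σ = 7.360079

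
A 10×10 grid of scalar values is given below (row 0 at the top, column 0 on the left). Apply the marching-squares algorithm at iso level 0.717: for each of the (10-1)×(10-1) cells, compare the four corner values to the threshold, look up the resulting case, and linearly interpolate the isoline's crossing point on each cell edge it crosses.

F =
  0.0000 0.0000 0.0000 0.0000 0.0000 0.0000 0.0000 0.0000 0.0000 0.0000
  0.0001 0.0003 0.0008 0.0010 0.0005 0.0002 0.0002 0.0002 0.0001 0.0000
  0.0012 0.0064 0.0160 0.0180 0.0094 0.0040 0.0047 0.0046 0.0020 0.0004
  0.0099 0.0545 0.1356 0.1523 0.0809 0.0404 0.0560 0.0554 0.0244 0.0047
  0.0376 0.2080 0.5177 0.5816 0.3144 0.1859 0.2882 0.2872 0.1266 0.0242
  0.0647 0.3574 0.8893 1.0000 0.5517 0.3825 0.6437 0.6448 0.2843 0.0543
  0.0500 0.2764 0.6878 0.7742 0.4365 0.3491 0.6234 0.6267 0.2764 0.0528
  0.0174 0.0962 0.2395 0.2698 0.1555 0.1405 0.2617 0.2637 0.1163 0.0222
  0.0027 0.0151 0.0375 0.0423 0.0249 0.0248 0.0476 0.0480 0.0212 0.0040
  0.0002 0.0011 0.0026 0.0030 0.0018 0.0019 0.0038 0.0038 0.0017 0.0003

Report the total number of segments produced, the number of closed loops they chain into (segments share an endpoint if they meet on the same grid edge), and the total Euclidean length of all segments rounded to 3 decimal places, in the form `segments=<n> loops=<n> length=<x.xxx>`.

segments=8 loops=1 length=5.772

cell (4,1): code 0100 → (4.536,2.000)–(5.000,1.676)
cell (4,2): code 1100 → (4.324,3.000)–(4.536,2.000)
cell (4,3): code 1000 → (5.000,3.631)–(4.324,3.000)
cell (5,1): code 0010 → (5.000,1.676)–(5.855,2.000)
cell (5,2): code 0111 → (5.855,2.000)–(6.000,2.338)
cell (5,3): code 1001 → (6.000,3.169)–(5.000,3.631)
cell (6,2): code 0010 → (6.000,2.338)–(6.113,3.000)
cell (6,3): code 0001 → (6.113,3.000)–(6.000,3.169)
total: 8 segments, chained into 1 closed loop(s), length Σ = 5.772343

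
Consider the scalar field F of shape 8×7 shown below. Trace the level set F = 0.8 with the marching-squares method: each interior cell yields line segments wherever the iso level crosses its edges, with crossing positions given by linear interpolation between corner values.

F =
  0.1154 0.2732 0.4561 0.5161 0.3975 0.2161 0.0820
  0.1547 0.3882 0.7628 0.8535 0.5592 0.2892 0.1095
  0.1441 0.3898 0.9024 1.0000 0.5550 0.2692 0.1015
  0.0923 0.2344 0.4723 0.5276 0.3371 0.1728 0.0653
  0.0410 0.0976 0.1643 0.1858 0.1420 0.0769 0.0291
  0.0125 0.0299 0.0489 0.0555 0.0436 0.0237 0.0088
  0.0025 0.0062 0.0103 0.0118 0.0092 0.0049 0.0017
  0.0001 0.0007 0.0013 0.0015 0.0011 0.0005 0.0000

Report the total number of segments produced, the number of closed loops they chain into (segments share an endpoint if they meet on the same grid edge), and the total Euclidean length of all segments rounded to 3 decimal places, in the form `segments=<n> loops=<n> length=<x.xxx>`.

segments=8 loops=1 length=5.082

cell (0,2): code 0100 → (0.841,3.000)–(1.000,2.410)
cell (0,3): code 1000 → (1.000,3.182)–(0.841,3.000)
cell (1,1): code 0100 → (1.266,2.000)–(2.000,1.800)
cell (1,2): code 1110 → (1.000,2.410)–(1.266,2.000)
cell (1,3): code 1001 → (2.000,3.449)–(1.000,3.182)
cell (2,1): code 0010 → (2.000,1.800)–(2.238,2.000)
cell (2,2): code 0011 → (2.238,2.000)–(2.423,3.000)
cell (2,3): code 0001 → (2.423,3.000)–(2.000,3.449)
total: 8 segments, chained into 1 closed loop(s), length Σ = 5.081824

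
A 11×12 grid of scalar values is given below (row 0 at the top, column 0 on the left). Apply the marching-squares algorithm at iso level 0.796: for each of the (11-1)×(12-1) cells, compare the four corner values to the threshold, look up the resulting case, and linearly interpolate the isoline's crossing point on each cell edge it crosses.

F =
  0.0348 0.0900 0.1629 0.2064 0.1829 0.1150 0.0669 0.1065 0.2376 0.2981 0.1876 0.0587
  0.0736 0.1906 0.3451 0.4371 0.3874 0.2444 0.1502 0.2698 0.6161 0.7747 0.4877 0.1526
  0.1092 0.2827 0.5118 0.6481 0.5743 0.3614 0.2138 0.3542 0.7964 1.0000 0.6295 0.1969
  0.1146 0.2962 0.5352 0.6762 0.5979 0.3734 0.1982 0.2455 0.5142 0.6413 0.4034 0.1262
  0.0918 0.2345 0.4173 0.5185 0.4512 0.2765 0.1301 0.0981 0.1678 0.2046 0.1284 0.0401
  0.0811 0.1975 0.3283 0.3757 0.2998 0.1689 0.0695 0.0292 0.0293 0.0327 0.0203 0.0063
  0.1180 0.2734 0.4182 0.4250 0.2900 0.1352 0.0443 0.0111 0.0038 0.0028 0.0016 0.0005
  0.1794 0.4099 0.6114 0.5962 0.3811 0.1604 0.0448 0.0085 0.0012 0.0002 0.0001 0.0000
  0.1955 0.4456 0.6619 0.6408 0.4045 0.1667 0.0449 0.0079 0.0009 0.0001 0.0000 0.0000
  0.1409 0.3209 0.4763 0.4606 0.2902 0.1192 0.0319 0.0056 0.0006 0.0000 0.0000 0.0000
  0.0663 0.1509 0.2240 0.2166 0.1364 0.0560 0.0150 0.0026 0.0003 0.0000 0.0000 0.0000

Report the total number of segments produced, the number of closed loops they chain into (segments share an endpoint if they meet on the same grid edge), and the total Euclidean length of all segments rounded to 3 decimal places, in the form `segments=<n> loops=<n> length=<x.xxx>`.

segments=6 loops=1 length=4.353

cell (1,7): code 0100 → (1.998,8.000)–(2.000,7.999)
cell (1,8): code 1100 → (1.095,9.000)–(1.998,8.000)
cell (1,9): code 1000 → (2.000,9.551)–(1.095,9.000)
cell (2,7): code 0010 → (2.000,7.999)–(2.001,8.000)
cell (2,8): code 0011 → (2.001,8.000)–(2.569,9.000)
cell (2,9): code 0001 → (2.569,9.000)–(2.000,9.551)
total: 6 segments, chained into 1 closed loop(s), length Σ = 4.352636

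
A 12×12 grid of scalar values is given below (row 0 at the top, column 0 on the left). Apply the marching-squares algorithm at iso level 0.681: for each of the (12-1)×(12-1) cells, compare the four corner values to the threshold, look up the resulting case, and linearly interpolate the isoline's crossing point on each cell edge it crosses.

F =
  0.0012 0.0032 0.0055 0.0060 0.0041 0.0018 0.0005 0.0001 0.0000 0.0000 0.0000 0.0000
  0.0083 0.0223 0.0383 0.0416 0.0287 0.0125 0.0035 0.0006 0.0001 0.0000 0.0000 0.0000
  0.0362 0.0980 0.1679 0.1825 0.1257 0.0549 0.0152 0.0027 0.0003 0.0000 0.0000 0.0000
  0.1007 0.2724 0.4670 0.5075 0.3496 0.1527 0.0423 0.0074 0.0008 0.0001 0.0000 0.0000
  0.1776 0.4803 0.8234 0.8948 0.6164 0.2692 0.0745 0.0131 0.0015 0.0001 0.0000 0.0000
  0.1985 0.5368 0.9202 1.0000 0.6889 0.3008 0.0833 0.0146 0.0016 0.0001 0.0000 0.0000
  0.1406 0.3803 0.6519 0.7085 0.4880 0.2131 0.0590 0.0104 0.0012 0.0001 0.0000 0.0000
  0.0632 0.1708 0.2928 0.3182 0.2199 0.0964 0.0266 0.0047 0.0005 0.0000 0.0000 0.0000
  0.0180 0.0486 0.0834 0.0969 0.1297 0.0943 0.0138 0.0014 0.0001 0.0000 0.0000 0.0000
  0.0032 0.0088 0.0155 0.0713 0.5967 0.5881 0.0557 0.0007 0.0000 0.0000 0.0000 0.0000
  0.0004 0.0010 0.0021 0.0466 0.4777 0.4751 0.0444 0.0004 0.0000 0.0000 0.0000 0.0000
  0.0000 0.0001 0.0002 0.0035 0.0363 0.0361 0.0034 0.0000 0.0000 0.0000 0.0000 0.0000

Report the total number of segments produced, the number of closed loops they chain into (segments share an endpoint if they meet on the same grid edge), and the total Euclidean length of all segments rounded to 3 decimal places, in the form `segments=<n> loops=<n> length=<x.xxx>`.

segments=12 loops=1 length=8.178

cell (3,1): code 0100 → (3.600,2.000)–(4.000,1.585)
cell (3,2): code 1100 → (3.448,3.000)–(3.600,2.000)
cell (3,3): code 1000 → (4.000,3.768)–(3.448,3.000)
cell (4,1): code 0110 → (4.000,1.585)–(5.000,1.376)
cell (4,3): code 1101 → (4.891,4.000)–(4.000,3.768)
cell (4,4): code 1000 → (5.000,4.020)–(4.891,4.000)
cell (5,1): code 0010 → (5.000,1.376)–(5.892,2.000)
cell (5,2): code 0111 → (5.892,2.000)–(6.000,2.514)
cell (5,3): code 1011 → (6.000,3.125)–(5.039,4.000)
cell (5,4): code 0001 → (5.039,4.000)–(5.000,4.020)
cell (6,2): code 0010 → (6.000,2.514)–(6.070,3.000)
cell (6,3): code 0001 → (6.070,3.000)–(6.000,3.125)
total: 12 segments, chained into 1 closed loop(s), length Σ = 8.178322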